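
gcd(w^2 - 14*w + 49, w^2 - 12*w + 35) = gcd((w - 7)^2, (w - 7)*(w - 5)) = w - 7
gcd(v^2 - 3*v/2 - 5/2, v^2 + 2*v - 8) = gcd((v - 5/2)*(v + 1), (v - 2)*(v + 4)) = 1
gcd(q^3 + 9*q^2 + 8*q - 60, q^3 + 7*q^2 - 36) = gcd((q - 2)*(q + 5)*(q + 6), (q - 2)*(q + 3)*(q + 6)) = q^2 + 4*q - 12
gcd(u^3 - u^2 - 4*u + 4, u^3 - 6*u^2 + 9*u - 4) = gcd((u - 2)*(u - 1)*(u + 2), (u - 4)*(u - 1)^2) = u - 1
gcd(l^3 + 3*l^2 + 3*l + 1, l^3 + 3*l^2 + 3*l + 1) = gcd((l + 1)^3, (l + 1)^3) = l^3 + 3*l^2 + 3*l + 1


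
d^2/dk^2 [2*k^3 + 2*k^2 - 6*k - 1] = 12*k + 4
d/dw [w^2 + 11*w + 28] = 2*w + 11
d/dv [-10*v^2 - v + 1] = -20*v - 1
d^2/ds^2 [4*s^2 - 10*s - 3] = 8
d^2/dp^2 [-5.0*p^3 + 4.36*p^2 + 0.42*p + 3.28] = 8.72 - 30.0*p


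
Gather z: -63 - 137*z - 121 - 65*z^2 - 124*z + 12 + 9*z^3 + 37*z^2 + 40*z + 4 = 9*z^3 - 28*z^2 - 221*z - 168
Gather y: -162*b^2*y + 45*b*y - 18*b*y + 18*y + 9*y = y*(-162*b^2 + 27*b + 27)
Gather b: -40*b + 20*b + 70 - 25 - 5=40 - 20*b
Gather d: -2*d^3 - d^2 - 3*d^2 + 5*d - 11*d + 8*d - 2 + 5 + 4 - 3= -2*d^3 - 4*d^2 + 2*d + 4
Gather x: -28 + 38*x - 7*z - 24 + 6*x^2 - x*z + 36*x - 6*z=6*x^2 + x*(74 - z) - 13*z - 52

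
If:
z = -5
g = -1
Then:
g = -1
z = -5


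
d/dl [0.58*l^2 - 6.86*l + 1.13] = 1.16*l - 6.86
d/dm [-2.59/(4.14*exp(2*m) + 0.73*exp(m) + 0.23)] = (21.4452*exp(m) + 1.8907)*exp(m)/(4.14*exp(2*m) + 0.73*exp(m) + 0.23)^2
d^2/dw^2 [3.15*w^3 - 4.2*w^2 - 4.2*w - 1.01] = 18.9*w - 8.4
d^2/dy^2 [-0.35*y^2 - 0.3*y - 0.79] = -0.700000000000000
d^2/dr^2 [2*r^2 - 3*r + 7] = 4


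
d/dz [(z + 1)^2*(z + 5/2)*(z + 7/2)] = 4*z^3 + 24*z^2 + 87*z/2 + 47/2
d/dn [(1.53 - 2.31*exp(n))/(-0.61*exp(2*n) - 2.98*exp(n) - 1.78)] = (-1.4091*exp(2*n) + 1.8666*exp(n) + 8.6712)*exp(n)/(0.3721*exp(4*n) + 3.6356*exp(3*n) + 11.052*exp(2*n) + 10.6088*exp(n) + 3.1684)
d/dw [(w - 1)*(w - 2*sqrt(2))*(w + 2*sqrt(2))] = 3*w^2 - 2*w - 8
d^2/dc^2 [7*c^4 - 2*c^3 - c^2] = 84*c^2 - 12*c - 2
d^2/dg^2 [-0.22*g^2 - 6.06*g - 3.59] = -0.440000000000000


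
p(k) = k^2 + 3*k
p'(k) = 2*k + 3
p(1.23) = 5.20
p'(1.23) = 5.46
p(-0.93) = -1.93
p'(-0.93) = 1.14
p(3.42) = 21.96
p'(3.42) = 9.84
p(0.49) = 1.71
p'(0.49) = 3.98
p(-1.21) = -2.17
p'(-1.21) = 0.58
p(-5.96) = 17.64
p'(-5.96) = -8.92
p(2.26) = 11.89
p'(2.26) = 7.52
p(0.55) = 1.95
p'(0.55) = 4.10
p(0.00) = 0.00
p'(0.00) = 3.00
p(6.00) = 54.00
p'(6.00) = 15.00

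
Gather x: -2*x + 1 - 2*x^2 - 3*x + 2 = -2*x^2 - 5*x + 3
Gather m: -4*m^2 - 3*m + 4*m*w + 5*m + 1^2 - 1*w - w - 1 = -4*m^2 + m*(4*w + 2) - 2*w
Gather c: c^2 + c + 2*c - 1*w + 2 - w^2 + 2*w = c^2 + 3*c - w^2 + w + 2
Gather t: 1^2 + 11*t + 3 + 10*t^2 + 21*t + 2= 10*t^2 + 32*t + 6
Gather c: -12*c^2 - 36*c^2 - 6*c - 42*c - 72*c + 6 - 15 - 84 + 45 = -48*c^2 - 120*c - 48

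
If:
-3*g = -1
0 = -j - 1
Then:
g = 1/3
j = -1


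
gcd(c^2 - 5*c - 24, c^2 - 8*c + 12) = 1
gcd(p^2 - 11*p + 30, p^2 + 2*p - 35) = p - 5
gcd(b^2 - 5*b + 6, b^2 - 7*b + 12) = b - 3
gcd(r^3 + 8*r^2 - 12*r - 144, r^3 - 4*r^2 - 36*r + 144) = r^2 + 2*r - 24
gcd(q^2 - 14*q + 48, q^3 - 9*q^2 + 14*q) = 1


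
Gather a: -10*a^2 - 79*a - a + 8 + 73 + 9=-10*a^2 - 80*a + 90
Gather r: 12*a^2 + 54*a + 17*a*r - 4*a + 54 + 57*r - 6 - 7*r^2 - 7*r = 12*a^2 + 50*a - 7*r^2 + r*(17*a + 50) + 48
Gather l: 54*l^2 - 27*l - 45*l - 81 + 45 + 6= 54*l^2 - 72*l - 30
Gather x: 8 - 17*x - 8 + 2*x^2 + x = 2*x^2 - 16*x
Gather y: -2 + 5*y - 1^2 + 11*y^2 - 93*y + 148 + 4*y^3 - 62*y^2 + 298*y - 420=4*y^3 - 51*y^2 + 210*y - 275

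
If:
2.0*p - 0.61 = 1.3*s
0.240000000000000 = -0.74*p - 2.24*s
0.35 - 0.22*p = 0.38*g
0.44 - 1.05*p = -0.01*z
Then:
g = 0.81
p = 0.19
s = -0.17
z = -23.66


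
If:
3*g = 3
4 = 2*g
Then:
No Solution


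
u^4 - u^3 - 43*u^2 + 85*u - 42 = (u - 6)*(u - 1)^2*(u + 7)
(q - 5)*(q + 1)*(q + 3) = q^3 - q^2 - 17*q - 15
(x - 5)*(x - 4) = x^2 - 9*x + 20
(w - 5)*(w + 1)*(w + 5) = w^3 + w^2 - 25*w - 25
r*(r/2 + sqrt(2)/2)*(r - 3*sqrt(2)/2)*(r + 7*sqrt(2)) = r^4/2 + 13*sqrt(2)*r^3/4 - 5*r^2 - 21*sqrt(2)*r/2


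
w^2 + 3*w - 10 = (w - 2)*(w + 5)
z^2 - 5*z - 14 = (z - 7)*(z + 2)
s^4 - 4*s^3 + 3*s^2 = s^2*(s - 3)*(s - 1)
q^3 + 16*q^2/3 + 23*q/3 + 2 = (q + 1/3)*(q + 2)*(q + 3)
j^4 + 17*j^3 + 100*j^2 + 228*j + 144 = (j + 1)*(j + 4)*(j + 6)^2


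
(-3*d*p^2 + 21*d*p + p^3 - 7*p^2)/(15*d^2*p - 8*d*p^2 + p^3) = (p - 7)/(-5*d + p)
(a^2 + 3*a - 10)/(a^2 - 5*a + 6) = (a + 5)/(a - 3)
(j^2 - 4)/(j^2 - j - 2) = (j + 2)/(j + 1)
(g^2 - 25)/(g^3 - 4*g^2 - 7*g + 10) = (g + 5)/(g^2 + g - 2)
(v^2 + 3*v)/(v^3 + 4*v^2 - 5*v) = (v + 3)/(v^2 + 4*v - 5)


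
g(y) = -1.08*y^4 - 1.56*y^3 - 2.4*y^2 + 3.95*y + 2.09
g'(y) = -4.32*y^3 - 4.68*y^2 - 4.8*y + 3.95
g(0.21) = 2.80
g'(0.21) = 2.70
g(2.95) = -128.98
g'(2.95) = -161.84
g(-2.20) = -26.90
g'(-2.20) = 37.86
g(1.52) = -8.69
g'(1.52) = -29.33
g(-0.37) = 0.36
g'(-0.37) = 5.30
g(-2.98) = -74.88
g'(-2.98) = 91.02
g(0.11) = 2.49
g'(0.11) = 3.36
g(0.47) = 3.20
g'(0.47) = 0.21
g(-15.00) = -50007.16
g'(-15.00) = 13602.95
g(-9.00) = -6176.50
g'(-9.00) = 2817.35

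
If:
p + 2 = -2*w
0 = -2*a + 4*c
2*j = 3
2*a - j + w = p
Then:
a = -3*w/2 - 1/4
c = -3*w/4 - 1/8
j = 3/2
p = -2*w - 2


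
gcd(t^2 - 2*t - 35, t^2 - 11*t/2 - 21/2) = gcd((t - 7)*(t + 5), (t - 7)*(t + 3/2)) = t - 7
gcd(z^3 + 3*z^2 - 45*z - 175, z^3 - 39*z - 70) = z^2 - 2*z - 35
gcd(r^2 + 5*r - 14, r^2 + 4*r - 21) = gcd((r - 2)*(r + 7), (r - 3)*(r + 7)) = r + 7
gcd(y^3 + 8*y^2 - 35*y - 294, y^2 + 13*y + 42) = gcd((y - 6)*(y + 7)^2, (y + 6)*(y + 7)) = y + 7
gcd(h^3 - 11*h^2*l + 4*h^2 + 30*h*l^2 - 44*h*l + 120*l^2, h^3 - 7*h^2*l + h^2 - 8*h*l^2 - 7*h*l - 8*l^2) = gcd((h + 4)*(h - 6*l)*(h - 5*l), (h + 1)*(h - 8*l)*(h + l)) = 1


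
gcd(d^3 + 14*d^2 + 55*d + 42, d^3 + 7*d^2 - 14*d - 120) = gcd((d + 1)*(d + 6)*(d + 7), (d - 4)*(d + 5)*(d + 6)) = d + 6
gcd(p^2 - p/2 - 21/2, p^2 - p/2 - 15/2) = 1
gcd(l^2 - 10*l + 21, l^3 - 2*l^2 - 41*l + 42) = l - 7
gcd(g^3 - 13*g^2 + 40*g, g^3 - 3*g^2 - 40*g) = g^2 - 8*g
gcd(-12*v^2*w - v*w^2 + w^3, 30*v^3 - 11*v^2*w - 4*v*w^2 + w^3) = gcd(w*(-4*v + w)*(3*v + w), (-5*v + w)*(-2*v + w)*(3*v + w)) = 3*v + w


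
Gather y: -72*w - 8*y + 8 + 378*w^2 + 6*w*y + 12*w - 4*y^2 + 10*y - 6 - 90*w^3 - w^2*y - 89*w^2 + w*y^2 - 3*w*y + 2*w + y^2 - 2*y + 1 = -90*w^3 + 289*w^2 - 58*w + y^2*(w - 3) + y*(-w^2 + 3*w) + 3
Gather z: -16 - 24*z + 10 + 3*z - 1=-21*z - 7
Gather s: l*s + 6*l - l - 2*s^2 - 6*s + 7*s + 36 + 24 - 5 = 5*l - 2*s^2 + s*(l + 1) + 55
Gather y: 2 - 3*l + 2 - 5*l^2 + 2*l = -5*l^2 - l + 4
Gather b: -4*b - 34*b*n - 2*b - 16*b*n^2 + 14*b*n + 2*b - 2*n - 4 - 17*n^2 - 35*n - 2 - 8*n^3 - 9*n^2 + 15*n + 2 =b*(-16*n^2 - 20*n - 4) - 8*n^3 - 26*n^2 - 22*n - 4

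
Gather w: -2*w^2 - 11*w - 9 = -2*w^2 - 11*w - 9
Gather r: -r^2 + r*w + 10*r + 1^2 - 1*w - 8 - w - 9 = -r^2 + r*(w + 10) - 2*w - 16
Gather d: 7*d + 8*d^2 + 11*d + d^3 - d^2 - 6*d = d^3 + 7*d^2 + 12*d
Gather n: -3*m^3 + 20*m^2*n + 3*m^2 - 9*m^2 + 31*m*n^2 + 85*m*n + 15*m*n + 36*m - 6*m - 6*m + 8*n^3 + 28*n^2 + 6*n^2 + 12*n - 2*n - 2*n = -3*m^3 - 6*m^2 + 24*m + 8*n^3 + n^2*(31*m + 34) + n*(20*m^2 + 100*m + 8)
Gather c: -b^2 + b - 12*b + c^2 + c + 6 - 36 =-b^2 - 11*b + c^2 + c - 30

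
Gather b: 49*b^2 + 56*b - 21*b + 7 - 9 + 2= 49*b^2 + 35*b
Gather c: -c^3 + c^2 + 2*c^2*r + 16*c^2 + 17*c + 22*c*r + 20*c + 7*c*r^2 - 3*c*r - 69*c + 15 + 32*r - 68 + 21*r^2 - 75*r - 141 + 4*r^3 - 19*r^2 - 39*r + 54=-c^3 + c^2*(2*r + 17) + c*(7*r^2 + 19*r - 32) + 4*r^3 + 2*r^2 - 82*r - 140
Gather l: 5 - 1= 4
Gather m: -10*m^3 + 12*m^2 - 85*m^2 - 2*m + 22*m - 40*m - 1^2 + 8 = -10*m^3 - 73*m^2 - 20*m + 7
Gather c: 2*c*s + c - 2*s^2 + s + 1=c*(2*s + 1) - 2*s^2 + s + 1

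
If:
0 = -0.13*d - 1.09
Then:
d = -8.38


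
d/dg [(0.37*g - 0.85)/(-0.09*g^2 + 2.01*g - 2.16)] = (0.0333*g^2 - 0.153*g + 0.9093)/(0.0081*g^4 - 0.3618*g^3 + 4.4289*g^2 - 8.6832*g + 4.6656)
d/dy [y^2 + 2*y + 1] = 2*y + 2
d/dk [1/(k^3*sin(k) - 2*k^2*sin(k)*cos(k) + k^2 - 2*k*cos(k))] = (-k^3*cos(k) - 3*k^2*sin(k) + 2*k^2*cos(2*k) - 2*k*sin(k) + 2*k*sin(2*k) - 2*k + 2*cos(k))/(k^2*(k - 2*cos(k))^2*(k*sin(k) + 1)^2)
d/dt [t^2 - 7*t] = 2*t - 7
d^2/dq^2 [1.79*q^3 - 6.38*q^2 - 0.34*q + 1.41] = 10.74*q - 12.76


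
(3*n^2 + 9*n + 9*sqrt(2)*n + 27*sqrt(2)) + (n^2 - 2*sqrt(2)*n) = 4*n^2 + 9*n + 7*sqrt(2)*n + 27*sqrt(2)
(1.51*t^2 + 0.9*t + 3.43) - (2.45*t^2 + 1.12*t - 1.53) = -0.94*t^2 - 0.22*t + 4.96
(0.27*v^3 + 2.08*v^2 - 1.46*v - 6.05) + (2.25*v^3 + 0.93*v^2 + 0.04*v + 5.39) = 2.52*v^3 + 3.01*v^2 - 1.42*v - 0.66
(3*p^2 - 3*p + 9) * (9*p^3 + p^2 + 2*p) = 27*p^5 - 24*p^4 + 84*p^3 + 3*p^2 + 18*p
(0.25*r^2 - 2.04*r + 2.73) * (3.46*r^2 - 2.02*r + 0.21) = 0.865*r^4 - 7.5634*r^3 + 13.6191*r^2 - 5.943*r + 0.5733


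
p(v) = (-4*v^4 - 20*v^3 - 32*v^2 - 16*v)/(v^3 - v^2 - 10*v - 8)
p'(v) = (-3*v^2 + 2*v + 10)*(-4*v^4 - 20*v^3 - 32*v^2 - 16*v)/(v^3 - v^2 - 10*v - 8)^2 + (-16*v^3 - 60*v^2 - 64*v - 16)/(v^3 - v^2 - 10*v - 8) = 4*(-v^2 + 8*v + 8)/(v^2 - 8*v + 16)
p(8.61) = -79.26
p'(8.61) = 0.52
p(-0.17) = -0.30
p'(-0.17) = 1.52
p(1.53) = 8.75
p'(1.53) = 11.74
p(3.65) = 235.69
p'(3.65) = 779.67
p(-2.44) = 0.67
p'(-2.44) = -1.69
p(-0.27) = -0.44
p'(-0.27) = 1.27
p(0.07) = 0.15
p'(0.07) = 2.22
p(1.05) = 4.34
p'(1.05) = 7.03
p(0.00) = 0.00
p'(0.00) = 2.00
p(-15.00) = 41.05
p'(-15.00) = -3.73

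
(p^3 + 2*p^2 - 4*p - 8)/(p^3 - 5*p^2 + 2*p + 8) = (p^2 + 4*p + 4)/(p^2 - 3*p - 4)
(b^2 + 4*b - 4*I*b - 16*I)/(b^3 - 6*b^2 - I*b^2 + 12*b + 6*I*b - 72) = (b + 4)/(b^2 + 3*b*(-2 + I) - 18*I)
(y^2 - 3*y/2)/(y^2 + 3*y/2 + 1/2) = y*(2*y - 3)/(2*y^2 + 3*y + 1)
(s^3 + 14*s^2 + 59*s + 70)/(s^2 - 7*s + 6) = (s^3 + 14*s^2 + 59*s + 70)/(s^2 - 7*s + 6)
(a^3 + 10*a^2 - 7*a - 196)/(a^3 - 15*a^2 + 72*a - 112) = (a^2 + 14*a + 49)/(a^2 - 11*a + 28)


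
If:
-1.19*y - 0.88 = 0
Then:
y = -0.74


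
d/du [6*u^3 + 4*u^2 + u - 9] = 18*u^2 + 8*u + 1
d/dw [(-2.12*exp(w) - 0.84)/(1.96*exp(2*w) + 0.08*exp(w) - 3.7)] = (4.1552*exp(2*w) + 3.2928*exp(w) + 7.9112)*exp(w)/(3.8416*exp(4*w) + 0.3136*exp(3*w) - 14.4976*exp(2*w) - 0.592*exp(w) + 13.69)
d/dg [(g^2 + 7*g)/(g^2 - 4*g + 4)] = (-11*g - 14)/(g^3 - 6*g^2 + 12*g - 8)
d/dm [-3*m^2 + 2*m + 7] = 2 - 6*m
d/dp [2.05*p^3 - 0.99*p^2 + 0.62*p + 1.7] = 6.15*p^2 - 1.98*p + 0.62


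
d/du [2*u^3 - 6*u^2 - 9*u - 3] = 6*u^2 - 12*u - 9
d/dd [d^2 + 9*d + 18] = 2*d + 9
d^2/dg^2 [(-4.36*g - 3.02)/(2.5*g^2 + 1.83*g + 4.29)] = (-(4.36*g + 3.02)*(5.0*g + 1.83)*(10.0*g + 3.66) + (65.4*g + 31.0576)*(2.5*g^2 + 1.83*g + 4.29))/(2.5*g^2 + 1.83*g + 4.29)^3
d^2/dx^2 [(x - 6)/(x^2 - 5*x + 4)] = 2*((11 - 3*x)*(x^2 - 5*x + 4) + (x - 6)*(2*x - 5)^2)/(x^2 - 5*x + 4)^3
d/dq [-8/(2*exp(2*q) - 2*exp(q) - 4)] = (8*exp(q) - 4)*exp(q)/(-exp(2*q) + exp(q) + 2)^2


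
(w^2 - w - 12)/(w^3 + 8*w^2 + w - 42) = (w - 4)/(w^2 + 5*w - 14)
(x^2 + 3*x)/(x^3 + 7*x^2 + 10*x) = (x + 3)/(x^2 + 7*x + 10)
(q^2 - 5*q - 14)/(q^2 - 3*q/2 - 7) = 2*(q - 7)/(2*q - 7)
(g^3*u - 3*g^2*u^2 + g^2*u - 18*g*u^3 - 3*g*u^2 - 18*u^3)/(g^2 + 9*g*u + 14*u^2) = u*(g^3 - 3*g^2*u + g^2 - 18*g*u^2 - 3*g*u - 18*u^2)/(g^2 + 9*g*u + 14*u^2)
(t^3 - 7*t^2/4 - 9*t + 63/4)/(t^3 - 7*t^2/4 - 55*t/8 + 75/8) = 2*(4*t^2 + 5*t - 21)/(8*t^2 + 10*t - 25)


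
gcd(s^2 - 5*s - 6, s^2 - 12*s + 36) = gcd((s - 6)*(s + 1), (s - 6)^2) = s - 6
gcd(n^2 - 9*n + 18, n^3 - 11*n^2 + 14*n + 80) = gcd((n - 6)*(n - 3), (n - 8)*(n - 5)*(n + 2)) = 1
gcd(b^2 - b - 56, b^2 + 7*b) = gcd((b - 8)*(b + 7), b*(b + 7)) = b + 7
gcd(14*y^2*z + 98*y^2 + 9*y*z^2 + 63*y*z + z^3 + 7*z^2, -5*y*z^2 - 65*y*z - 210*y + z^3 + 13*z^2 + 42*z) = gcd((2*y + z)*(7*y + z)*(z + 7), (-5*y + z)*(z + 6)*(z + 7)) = z + 7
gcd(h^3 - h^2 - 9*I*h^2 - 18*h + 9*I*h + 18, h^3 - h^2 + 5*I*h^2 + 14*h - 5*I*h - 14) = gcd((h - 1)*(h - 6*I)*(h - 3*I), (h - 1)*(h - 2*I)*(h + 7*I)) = h - 1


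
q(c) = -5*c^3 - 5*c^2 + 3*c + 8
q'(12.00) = -2277.00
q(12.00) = -9316.00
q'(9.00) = -1302.00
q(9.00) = -4015.00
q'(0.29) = -1.16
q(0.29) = 8.33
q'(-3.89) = -185.08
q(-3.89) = 214.99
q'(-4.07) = -204.77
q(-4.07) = 250.06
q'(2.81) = -143.54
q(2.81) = -133.99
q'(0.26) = -0.61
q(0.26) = 8.35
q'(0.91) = -18.52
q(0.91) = 2.82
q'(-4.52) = -258.26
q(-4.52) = 354.02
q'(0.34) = -2.13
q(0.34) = 8.25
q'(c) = -15*c^2 - 10*c + 3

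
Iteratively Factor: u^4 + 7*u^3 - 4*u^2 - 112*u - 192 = (u + 4)*(u^3 + 3*u^2 - 16*u - 48) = (u + 3)*(u + 4)*(u^2 - 16) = (u + 3)*(u + 4)^2*(u - 4)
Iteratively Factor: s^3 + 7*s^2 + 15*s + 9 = (s + 1)*(s^2 + 6*s + 9) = (s + 1)*(s + 3)*(s + 3)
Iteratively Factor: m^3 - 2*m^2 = (m - 2)*(m^2) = m*(m - 2)*(m)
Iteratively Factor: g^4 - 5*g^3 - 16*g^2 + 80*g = (g)*(g^3 - 5*g^2 - 16*g + 80) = g*(g - 4)*(g^2 - g - 20) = g*(g - 5)*(g - 4)*(g + 4)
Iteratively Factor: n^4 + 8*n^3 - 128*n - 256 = (n + 4)*(n^3 + 4*n^2 - 16*n - 64) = (n + 4)^2*(n^2 - 16) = (n - 4)*(n + 4)^2*(n + 4)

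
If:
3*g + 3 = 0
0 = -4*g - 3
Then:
No Solution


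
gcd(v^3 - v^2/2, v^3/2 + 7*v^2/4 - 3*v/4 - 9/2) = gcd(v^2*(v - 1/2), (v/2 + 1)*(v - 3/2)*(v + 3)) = 1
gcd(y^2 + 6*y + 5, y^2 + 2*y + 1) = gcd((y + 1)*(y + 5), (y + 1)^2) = y + 1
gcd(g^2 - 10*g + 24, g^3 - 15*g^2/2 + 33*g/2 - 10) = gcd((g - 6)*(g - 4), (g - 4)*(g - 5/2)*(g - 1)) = g - 4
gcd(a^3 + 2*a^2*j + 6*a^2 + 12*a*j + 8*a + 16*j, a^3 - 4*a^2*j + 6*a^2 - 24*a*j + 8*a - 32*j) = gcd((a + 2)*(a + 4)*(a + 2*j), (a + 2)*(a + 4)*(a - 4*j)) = a^2 + 6*a + 8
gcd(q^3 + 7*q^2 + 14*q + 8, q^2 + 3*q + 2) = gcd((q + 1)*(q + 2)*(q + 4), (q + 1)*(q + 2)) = q^2 + 3*q + 2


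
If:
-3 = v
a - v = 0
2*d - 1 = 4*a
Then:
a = -3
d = -11/2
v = -3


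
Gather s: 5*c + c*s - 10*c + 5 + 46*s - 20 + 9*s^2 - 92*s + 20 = -5*c + 9*s^2 + s*(c - 46) + 5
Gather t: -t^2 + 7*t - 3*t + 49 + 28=-t^2 + 4*t + 77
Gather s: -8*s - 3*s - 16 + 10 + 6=-11*s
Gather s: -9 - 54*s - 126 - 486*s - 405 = -540*s - 540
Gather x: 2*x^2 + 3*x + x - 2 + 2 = 2*x^2 + 4*x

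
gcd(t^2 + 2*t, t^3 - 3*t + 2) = t + 2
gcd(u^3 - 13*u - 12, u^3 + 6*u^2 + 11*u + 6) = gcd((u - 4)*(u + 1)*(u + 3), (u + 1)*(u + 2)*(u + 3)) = u^2 + 4*u + 3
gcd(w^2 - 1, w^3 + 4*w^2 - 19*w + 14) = w - 1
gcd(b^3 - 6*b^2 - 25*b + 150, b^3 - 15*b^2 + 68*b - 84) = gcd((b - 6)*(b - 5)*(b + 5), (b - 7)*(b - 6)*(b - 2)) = b - 6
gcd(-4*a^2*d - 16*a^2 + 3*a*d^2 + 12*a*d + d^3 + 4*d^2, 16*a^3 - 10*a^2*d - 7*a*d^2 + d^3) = a - d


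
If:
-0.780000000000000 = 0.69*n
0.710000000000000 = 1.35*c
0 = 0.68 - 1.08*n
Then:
No Solution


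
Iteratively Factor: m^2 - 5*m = (m)*(m - 5)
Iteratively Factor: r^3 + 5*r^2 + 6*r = (r + 3)*(r^2 + 2*r) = r*(r + 3)*(r + 2)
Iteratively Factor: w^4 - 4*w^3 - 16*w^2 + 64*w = (w - 4)*(w^3 - 16*w) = (w - 4)^2*(w^2 + 4*w) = w*(w - 4)^2*(w + 4)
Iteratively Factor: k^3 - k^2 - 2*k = (k - 2)*(k^2 + k) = k*(k - 2)*(k + 1)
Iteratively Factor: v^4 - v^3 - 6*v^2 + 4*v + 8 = (v - 2)*(v^3 + v^2 - 4*v - 4) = (v - 2)^2*(v^2 + 3*v + 2) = (v - 2)^2*(v + 2)*(v + 1)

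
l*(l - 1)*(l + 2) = l^3 + l^2 - 2*l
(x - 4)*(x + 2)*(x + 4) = x^3 + 2*x^2 - 16*x - 32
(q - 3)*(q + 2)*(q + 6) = q^3 + 5*q^2 - 12*q - 36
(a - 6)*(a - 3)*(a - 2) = a^3 - 11*a^2 + 36*a - 36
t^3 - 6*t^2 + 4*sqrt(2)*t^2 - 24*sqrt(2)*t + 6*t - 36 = (t - 6)*(t + sqrt(2))*(t + 3*sqrt(2))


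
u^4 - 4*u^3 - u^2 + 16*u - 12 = (u - 3)*(u - 2)*(u - 1)*(u + 2)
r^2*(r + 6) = r^3 + 6*r^2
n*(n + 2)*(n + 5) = n^3 + 7*n^2 + 10*n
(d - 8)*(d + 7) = d^2 - d - 56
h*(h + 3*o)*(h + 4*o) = h^3 + 7*h^2*o + 12*h*o^2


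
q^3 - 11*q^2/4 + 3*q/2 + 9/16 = (q - 3/2)^2*(q + 1/4)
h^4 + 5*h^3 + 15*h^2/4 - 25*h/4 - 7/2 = (h - 1)*(h + 1/2)*(h + 2)*(h + 7/2)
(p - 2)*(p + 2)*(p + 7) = p^3 + 7*p^2 - 4*p - 28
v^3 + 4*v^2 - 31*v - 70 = (v - 5)*(v + 2)*(v + 7)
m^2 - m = m*(m - 1)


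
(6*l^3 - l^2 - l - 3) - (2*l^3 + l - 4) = 4*l^3 - l^2 - 2*l + 1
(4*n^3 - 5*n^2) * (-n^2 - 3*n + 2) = -4*n^5 - 7*n^4 + 23*n^3 - 10*n^2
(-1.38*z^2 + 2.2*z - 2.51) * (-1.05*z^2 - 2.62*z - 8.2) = 1.449*z^4 + 1.3056*z^3 + 8.1875*z^2 - 11.4638*z + 20.582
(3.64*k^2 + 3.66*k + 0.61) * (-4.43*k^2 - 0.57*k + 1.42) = -16.1252*k^4 - 18.2886*k^3 + 0.380300000000001*k^2 + 4.8495*k + 0.8662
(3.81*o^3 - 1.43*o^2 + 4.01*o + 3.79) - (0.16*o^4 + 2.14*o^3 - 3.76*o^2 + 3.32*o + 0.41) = -0.16*o^4 + 1.67*o^3 + 2.33*o^2 + 0.69*o + 3.38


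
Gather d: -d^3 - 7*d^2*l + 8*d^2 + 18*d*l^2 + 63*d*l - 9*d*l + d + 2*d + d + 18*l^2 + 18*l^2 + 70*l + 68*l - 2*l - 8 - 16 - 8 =-d^3 + d^2*(8 - 7*l) + d*(18*l^2 + 54*l + 4) + 36*l^2 + 136*l - 32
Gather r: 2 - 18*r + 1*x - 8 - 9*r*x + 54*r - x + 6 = r*(36 - 9*x)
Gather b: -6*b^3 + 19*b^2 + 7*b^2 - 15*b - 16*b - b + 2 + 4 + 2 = -6*b^3 + 26*b^2 - 32*b + 8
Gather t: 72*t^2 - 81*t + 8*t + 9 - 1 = 72*t^2 - 73*t + 8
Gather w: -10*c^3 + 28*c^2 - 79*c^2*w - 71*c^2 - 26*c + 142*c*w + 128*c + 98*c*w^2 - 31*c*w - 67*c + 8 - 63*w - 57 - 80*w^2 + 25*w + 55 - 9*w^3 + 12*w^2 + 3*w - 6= -10*c^3 - 43*c^2 + 35*c - 9*w^3 + w^2*(98*c - 68) + w*(-79*c^2 + 111*c - 35)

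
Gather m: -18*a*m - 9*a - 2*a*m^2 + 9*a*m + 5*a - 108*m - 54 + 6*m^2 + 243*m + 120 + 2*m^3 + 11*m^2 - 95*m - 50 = -4*a + 2*m^3 + m^2*(17 - 2*a) + m*(40 - 9*a) + 16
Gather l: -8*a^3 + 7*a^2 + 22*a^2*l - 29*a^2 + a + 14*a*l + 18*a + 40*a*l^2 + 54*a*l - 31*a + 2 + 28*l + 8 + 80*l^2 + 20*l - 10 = -8*a^3 - 22*a^2 - 12*a + l^2*(40*a + 80) + l*(22*a^2 + 68*a + 48)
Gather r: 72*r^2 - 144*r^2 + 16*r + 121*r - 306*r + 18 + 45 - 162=-72*r^2 - 169*r - 99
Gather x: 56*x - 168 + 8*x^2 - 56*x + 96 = 8*x^2 - 72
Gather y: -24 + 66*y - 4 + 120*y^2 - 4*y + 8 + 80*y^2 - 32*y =200*y^2 + 30*y - 20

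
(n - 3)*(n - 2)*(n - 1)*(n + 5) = n^4 - n^3 - 19*n^2 + 49*n - 30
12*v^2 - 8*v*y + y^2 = (-6*v + y)*(-2*v + y)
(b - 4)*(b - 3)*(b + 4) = b^3 - 3*b^2 - 16*b + 48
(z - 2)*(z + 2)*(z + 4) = z^3 + 4*z^2 - 4*z - 16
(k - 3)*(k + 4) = k^2 + k - 12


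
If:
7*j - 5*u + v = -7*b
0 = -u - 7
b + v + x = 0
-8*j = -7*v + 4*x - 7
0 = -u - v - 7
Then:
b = -47/12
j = -13/12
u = -7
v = 0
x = 47/12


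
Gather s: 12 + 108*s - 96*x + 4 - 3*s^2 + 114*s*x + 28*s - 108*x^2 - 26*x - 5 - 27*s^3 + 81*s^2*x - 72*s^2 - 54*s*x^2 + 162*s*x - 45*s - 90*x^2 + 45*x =-27*s^3 + s^2*(81*x - 75) + s*(-54*x^2 + 276*x + 91) - 198*x^2 - 77*x + 11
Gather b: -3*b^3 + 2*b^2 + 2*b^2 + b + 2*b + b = -3*b^3 + 4*b^2 + 4*b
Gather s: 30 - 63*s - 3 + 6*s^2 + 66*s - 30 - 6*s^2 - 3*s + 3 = 0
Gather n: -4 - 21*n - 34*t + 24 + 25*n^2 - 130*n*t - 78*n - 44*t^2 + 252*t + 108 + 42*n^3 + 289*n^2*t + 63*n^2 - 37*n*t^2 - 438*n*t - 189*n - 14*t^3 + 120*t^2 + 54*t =42*n^3 + n^2*(289*t + 88) + n*(-37*t^2 - 568*t - 288) - 14*t^3 + 76*t^2 + 272*t + 128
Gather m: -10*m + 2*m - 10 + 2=-8*m - 8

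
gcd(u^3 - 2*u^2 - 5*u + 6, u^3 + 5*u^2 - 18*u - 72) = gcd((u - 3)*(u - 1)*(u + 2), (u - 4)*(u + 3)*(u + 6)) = 1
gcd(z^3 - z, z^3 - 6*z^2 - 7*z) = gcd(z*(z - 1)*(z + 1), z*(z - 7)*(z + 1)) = z^2 + z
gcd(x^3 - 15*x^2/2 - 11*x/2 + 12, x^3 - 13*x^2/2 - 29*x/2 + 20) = x^2 - 9*x + 8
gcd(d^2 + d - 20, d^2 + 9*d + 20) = d + 5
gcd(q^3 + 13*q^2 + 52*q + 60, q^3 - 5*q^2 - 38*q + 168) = q + 6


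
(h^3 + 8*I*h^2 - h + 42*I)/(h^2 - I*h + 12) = (h^2 + 5*I*h + 14)/(h - 4*I)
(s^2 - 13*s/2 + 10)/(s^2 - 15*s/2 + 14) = (2*s - 5)/(2*s - 7)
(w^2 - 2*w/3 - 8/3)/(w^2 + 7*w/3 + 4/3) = (w - 2)/(w + 1)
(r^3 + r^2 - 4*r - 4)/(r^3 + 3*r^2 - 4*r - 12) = (r + 1)/(r + 3)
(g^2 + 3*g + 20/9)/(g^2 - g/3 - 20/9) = (3*g + 5)/(3*g - 5)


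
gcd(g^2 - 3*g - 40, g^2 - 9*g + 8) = g - 8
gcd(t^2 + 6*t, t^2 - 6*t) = t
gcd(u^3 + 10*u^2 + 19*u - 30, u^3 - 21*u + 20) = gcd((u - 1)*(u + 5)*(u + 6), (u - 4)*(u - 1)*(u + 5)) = u^2 + 4*u - 5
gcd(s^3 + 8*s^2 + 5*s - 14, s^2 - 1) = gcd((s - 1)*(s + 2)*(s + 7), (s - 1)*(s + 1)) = s - 1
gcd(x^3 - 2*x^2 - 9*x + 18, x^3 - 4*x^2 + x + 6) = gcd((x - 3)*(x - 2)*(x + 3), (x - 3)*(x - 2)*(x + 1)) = x^2 - 5*x + 6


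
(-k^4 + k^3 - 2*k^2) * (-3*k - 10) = 3*k^5 + 7*k^4 - 4*k^3 + 20*k^2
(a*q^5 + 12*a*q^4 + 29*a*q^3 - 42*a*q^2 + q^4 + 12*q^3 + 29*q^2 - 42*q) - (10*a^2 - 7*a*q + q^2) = -10*a^2 + a*q^5 + 12*a*q^4 + 29*a*q^3 - 42*a*q^2 + 7*a*q + q^4 + 12*q^3 + 28*q^2 - 42*q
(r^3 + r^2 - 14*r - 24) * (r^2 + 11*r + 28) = r^5 + 12*r^4 + 25*r^3 - 150*r^2 - 656*r - 672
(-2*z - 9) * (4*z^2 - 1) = -8*z^3 - 36*z^2 + 2*z + 9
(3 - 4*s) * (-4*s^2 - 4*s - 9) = 16*s^3 + 4*s^2 + 24*s - 27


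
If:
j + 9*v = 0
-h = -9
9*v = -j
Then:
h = 9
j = -9*v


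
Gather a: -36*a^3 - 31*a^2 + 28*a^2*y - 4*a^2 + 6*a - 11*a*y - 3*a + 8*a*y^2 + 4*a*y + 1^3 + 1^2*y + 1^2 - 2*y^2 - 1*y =-36*a^3 + a^2*(28*y - 35) + a*(8*y^2 - 7*y + 3) - 2*y^2 + 2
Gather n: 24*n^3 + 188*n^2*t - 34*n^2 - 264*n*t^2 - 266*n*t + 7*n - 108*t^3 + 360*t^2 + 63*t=24*n^3 + n^2*(188*t - 34) + n*(-264*t^2 - 266*t + 7) - 108*t^3 + 360*t^2 + 63*t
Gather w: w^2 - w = w^2 - w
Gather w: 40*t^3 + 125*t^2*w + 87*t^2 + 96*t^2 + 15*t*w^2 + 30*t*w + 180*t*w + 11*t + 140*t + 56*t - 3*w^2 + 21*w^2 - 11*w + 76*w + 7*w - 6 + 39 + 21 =40*t^3 + 183*t^2 + 207*t + w^2*(15*t + 18) + w*(125*t^2 + 210*t + 72) + 54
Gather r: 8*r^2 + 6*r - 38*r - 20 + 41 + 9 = 8*r^2 - 32*r + 30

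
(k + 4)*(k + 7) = k^2 + 11*k + 28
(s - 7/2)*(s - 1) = s^2 - 9*s/2 + 7/2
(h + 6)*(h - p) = h^2 - h*p + 6*h - 6*p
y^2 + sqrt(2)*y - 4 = (y - sqrt(2))*(y + 2*sqrt(2))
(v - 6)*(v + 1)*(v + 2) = v^3 - 3*v^2 - 16*v - 12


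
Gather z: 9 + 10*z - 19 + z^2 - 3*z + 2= z^2 + 7*z - 8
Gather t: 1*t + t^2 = t^2 + t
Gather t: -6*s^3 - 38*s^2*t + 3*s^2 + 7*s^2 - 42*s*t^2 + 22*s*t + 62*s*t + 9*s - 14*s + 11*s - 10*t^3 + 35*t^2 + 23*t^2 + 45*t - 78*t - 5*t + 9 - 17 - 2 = -6*s^3 + 10*s^2 + 6*s - 10*t^3 + t^2*(58 - 42*s) + t*(-38*s^2 + 84*s - 38) - 10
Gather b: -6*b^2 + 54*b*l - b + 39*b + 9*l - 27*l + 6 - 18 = -6*b^2 + b*(54*l + 38) - 18*l - 12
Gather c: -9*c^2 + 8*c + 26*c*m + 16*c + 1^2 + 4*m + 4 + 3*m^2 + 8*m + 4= -9*c^2 + c*(26*m + 24) + 3*m^2 + 12*m + 9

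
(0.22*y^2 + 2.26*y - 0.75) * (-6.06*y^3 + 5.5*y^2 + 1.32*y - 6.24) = -1.3332*y^5 - 12.4856*y^4 + 17.2654*y^3 - 2.5146*y^2 - 15.0924*y + 4.68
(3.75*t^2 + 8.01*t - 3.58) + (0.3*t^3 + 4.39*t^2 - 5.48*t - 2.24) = 0.3*t^3 + 8.14*t^2 + 2.53*t - 5.82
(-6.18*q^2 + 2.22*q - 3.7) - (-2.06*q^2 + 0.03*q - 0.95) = -4.12*q^2 + 2.19*q - 2.75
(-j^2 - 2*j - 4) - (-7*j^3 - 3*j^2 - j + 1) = 7*j^3 + 2*j^2 - j - 5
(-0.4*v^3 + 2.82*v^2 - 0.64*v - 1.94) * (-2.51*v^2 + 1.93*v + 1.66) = 1.004*v^5 - 7.8502*v^4 + 6.385*v^3 + 8.3154*v^2 - 4.8066*v - 3.2204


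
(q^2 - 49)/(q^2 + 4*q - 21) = (q - 7)/(q - 3)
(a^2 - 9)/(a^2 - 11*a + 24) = (a + 3)/(a - 8)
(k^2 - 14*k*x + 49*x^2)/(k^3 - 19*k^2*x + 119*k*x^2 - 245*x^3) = 1/(k - 5*x)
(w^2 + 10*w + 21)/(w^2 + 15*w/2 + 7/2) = 2*(w + 3)/(2*w + 1)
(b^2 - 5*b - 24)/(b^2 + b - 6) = (b - 8)/(b - 2)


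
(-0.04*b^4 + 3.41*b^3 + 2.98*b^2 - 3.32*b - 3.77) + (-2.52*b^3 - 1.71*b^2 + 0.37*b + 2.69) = -0.04*b^4 + 0.89*b^3 + 1.27*b^2 - 2.95*b - 1.08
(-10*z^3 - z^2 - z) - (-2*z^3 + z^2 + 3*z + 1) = -8*z^3 - 2*z^2 - 4*z - 1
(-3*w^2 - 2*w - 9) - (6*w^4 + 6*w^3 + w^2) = -6*w^4 - 6*w^3 - 4*w^2 - 2*w - 9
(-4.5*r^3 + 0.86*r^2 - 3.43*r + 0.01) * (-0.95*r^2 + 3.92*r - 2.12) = 4.275*r^5 - 18.457*r^4 + 16.1697*r^3 - 15.2783*r^2 + 7.3108*r - 0.0212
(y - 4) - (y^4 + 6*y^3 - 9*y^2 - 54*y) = -y^4 - 6*y^3 + 9*y^2 + 55*y - 4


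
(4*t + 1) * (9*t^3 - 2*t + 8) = 36*t^4 + 9*t^3 - 8*t^2 + 30*t + 8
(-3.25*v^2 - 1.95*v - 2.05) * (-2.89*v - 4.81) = 9.3925*v^3 + 21.268*v^2 + 15.304*v + 9.8605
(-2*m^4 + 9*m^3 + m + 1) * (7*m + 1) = -14*m^5 + 61*m^4 + 9*m^3 + 7*m^2 + 8*m + 1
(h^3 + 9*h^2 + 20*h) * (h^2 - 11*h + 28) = h^5 - 2*h^4 - 51*h^3 + 32*h^2 + 560*h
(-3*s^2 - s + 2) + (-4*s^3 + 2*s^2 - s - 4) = -4*s^3 - s^2 - 2*s - 2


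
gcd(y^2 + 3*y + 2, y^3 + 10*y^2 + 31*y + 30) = y + 2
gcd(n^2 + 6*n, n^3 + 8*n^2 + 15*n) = n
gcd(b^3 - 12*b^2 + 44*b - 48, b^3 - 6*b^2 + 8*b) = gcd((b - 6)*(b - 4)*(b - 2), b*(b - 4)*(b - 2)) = b^2 - 6*b + 8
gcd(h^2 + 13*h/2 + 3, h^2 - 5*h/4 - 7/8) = h + 1/2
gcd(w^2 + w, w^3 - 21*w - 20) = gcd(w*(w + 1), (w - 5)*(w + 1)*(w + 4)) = w + 1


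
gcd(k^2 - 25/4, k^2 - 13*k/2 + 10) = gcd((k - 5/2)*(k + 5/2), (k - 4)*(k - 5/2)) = k - 5/2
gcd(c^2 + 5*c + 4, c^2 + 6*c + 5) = c + 1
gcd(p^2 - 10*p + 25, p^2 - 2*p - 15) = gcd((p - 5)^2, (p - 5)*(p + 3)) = p - 5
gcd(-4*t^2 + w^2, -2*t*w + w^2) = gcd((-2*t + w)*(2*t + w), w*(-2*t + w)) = 2*t - w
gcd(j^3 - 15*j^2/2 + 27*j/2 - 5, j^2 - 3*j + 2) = j - 2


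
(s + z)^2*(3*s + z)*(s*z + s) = 3*s^4*z + 3*s^4 + 7*s^3*z^2 + 7*s^3*z + 5*s^2*z^3 + 5*s^2*z^2 + s*z^4 + s*z^3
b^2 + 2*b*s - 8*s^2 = (b - 2*s)*(b + 4*s)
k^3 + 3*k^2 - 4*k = k*(k - 1)*(k + 4)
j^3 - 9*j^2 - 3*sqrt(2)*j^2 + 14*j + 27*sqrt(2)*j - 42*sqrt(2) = (j - 7)*(j - 2)*(j - 3*sqrt(2))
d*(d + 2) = d^2 + 2*d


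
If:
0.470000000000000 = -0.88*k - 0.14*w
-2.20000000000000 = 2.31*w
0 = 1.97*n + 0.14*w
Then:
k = -0.38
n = 0.07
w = -0.95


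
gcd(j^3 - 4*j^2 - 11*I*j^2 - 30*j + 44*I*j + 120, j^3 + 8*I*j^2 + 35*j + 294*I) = j - 6*I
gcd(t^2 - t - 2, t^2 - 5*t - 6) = t + 1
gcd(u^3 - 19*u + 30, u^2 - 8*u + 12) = u - 2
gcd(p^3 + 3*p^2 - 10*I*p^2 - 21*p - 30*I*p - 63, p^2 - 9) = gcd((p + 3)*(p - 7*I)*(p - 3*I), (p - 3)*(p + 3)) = p + 3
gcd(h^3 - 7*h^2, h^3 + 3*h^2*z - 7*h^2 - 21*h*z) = h^2 - 7*h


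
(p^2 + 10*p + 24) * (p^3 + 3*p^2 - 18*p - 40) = p^5 + 13*p^4 + 36*p^3 - 148*p^2 - 832*p - 960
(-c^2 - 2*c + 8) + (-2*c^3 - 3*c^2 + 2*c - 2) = -2*c^3 - 4*c^2 + 6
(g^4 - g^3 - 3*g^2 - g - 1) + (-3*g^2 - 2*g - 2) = g^4 - g^3 - 6*g^2 - 3*g - 3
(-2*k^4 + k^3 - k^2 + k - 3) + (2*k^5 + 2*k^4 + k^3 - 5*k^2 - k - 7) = 2*k^5 + 2*k^3 - 6*k^2 - 10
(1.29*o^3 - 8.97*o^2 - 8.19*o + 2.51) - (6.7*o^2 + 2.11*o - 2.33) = 1.29*o^3 - 15.67*o^2 - 10.3*o + 4.84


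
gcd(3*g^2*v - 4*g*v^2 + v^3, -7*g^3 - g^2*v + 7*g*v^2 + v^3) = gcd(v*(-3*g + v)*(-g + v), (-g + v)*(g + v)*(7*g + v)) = -g + v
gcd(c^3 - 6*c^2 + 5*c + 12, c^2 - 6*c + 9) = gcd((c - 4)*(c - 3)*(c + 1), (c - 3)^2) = c - 3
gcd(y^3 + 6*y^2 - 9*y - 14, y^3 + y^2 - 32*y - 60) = 1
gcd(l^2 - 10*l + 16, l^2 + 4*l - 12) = l - 2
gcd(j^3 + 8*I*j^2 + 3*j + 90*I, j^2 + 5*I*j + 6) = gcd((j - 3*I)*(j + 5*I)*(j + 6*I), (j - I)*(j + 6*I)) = j + 6*I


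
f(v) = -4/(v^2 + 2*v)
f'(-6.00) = -0.07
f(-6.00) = -0.17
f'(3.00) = 0.14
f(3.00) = -0.27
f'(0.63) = 4.75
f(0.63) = -2.41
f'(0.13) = 117.90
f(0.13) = -14.45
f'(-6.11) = -0.06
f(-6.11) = -0.16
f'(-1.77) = -37.17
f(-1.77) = 9.83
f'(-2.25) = -31.60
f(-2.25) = -7.11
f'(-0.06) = 555.02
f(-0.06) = 34.36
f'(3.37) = 0.11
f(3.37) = -0.22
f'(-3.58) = -0.65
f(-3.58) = -0.71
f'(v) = -4*(-2*v - 2)/(v^2 + 2*v)^2 = 8*(v + 1)/(v^2*(v + 2)^2)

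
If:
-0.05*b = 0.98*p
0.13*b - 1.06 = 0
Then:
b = 8.15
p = -0.42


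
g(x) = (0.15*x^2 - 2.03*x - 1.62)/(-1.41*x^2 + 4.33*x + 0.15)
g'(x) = (0.3*x - 2.03)/(-1.41*x^2 + 4.33*x + 0.15) + (2.82*x - 4.33)*(0.15*x^2 - 2.03*x - 1.62)/(-1.41*x^2 + 4.33*x + 0.15)^2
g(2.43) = -2.42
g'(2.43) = -3.15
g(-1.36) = -0.17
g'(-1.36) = 0.13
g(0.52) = -1.30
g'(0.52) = 0.92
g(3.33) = 6.30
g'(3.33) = -28.92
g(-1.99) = -0.21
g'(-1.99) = 0.04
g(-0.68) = 0.05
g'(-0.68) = 0.74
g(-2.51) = -0.23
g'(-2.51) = 0.01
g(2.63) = -3.32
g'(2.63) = -6.43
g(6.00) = 0.34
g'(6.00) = -0.16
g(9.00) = 0.10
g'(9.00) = -0.04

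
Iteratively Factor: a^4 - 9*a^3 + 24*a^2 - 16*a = (a)*(a^3 - 9*a^2 + 24*a - 16) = a*(a - 4)*(a^2 - 5*a + 4) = a*(a - 4)^2*(a - 1)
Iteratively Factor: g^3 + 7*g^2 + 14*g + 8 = (g + 4)*(g^2 + 3*g + 2) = (g + 2)*(g + 4)*(g + 1)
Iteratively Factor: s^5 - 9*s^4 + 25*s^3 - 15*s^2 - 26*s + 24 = (s - 4)*(s^4 - 5*s^3 + 5*s^2 + 5*s - 6) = (s - 4)*(s - 1)*(s^3 - 4*s^2 + s + 6) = (s - 4)*(s - 1)*(s + 1)*(s^2 - 5*s + 6) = (s - 4)*(s - 2)*(s - 1)*(s + 1)*(s - 3)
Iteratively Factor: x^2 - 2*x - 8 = (x - 4)*(x + 2)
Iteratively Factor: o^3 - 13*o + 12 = (o + 4)*(o^2 - 4*o + 3) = (o - 3)*(o + 4)*(o - 1)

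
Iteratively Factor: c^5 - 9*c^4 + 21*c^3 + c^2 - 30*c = (c - 2)*(c^4 - 7*c^3 + 7*c^2 + 15*c) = (c - 2)*(c + 1)*(c^3 - 8*c^2 + 15*c) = c*(c - 2)*(c + 1)*(c^2 - 8*c + 15) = c*(c - 5)*(c - 2)*(c + 1)*(c - 3)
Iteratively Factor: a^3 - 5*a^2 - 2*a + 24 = (a - 3)*(a^2 - 2*a - 8) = (a - 3)*(a + 2)*(a - 4)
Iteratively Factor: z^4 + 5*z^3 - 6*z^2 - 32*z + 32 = (z + 4)*(z^3 + z^2 - 10*z + 8) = (z - 2)*(z + 4)*(z^2 + 3*z - 4) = (z - 2)*(z - 1)*(z + 4)*(z + 4)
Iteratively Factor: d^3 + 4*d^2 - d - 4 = (d + 1)*(d^2 + 3*d - 4) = (d - 1)*(d + 1)*(d + 4)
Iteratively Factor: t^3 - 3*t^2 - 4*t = (t + 1)*(t^2 - 4*t) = (t - 4)*(t + 1)*(t)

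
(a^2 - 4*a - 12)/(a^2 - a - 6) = (a - 6)/(a - 3)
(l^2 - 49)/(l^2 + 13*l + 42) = (l - 7)/(l + 6)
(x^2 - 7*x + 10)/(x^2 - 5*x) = (x - 2)/x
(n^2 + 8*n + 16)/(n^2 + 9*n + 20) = (n + 4)/(n + 5)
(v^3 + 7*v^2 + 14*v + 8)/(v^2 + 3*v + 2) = v + 4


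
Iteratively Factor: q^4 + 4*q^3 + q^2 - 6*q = (q - 1)*(q^3 + 5*q^2 + 6*q) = (q - 1)*(q + 3)*(q^2 + 2*q) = (q - 1)*(q + 2)*(q + 3)*(q)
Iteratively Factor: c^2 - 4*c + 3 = (c - 1)*(c - 3)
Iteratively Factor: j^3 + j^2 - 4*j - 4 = (j + 1)*(j^2 - 4) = (j + 1)*(j + 2)*(j - 2)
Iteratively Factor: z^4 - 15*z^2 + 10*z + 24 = (z - 2)*(z^3 + 2*z^2 - 11*z - 12) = (z - 2)*(z + 4)*(z^2 - 2*z - 3) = (z - 3)*(z - 2)*(z + 4)*(z + 1)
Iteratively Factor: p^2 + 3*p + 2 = (p + 2)*(p + 1)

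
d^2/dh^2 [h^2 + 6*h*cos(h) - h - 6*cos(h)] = -6*h*cos(h) - 12*sin(h) + 6*cos(h) + 2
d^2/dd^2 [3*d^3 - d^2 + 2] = 18*d - 2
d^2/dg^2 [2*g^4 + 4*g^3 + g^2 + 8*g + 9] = 24*g^2 + 24*g + 2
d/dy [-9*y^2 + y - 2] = 1 - 18*y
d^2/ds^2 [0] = 0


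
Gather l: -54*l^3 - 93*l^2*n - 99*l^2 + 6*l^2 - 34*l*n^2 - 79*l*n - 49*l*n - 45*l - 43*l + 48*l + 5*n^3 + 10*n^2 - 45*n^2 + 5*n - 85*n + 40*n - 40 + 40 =-54*l^3 + l^2*(-93*n - 93) + l*(-34*n^2 - 128*n - 40) + 5*n^3 - 35*n^2 - 40*n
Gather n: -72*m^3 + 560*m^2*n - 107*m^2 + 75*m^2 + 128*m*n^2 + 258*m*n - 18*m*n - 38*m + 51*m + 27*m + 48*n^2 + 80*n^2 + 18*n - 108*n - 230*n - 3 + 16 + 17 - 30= -72*m^3 - 32*m^2 + 40*m + n^2*(128*m + 128) + n*(560*m^2 + 240*m - 320)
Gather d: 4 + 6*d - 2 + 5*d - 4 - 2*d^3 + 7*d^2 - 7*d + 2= -2*d^3 + 7*d^2 + 4*d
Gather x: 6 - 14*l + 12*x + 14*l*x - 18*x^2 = -14*l - 18*x^2 + x*(14*l + 12) + 6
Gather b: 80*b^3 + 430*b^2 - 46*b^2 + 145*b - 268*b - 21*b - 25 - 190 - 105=80*b^3 + 384*b^2 - 144*b - 320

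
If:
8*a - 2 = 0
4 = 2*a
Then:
No Solution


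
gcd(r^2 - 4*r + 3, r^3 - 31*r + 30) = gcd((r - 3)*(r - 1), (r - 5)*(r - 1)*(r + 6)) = r - 1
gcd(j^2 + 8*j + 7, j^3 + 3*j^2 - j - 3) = j + 1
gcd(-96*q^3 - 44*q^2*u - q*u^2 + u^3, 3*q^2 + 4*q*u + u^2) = 3*q + u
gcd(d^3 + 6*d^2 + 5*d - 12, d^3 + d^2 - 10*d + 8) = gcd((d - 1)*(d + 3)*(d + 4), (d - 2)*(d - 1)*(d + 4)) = d^2 + 3*d - 4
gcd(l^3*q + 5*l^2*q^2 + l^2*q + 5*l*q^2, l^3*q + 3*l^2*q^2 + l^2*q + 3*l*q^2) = l^2*q + l*q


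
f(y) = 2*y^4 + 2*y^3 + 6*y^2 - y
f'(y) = 8*y^3 + 6*y^2 + 12*y - 1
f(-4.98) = 1136.89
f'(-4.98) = -900.01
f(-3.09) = 183.70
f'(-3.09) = -216.82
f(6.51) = 4391.71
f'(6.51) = 2538.56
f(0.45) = 1.03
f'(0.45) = 6.34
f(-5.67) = 1901.10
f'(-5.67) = -1334.42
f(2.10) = 81.78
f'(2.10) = 124.75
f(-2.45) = 81.11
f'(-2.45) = -112.03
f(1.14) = 13.00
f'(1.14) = 32.33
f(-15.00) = 95865.00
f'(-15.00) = -25831.00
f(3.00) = 267.00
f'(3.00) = 305.00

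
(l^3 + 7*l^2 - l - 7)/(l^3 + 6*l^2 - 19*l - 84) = (l^2 - 1)/(l^2 - l - 12)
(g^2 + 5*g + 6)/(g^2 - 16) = (g^2 + 5*g + 6)/(g^2 - 16)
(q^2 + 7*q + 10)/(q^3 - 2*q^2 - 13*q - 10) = (q + 5)/(q^2 - 4*q - 5)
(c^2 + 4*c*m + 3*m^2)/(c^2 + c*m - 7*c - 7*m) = (c + 3*m)/(c - 7)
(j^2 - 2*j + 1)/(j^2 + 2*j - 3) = (j - 1)/(j + 3)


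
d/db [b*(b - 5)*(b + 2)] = 3*b^2 - 6*b - 10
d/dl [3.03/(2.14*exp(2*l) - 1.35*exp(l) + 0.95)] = (4.0905 - 12.9684*exp(l))*exp(l)/(2.14*exp(2*l) - 1.35*exp(l) + 0.95)^2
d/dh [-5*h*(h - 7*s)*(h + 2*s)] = -15*h^2 + 50*h*s + 70*s^2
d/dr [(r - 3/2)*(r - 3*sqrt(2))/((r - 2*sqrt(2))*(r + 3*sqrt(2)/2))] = (3*r^2 + 5*sqrt(2)*r^2 - 18*sqrt(2)*r - 24*r + 27 + 36*sqrt(2))/(2*r^4 - 2*sqrt(2)*r^3 - 23*r^2 + 12*sqrt(2)*r + 72)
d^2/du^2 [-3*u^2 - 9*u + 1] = -6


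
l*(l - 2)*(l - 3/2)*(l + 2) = l^4 - 3*l^3/2 - 4*l^2 + 6*l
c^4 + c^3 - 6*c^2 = c^2*(c - 2)*(c + 3)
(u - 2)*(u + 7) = u^2 + 5*u - 14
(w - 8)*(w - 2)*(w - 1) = w^3 - 11*w^2 + 26*w - 16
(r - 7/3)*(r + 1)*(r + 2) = r^3 + 2*r^2/3 - 5*r - 14/3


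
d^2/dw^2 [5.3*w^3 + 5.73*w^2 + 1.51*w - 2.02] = 31.8*w + 11.46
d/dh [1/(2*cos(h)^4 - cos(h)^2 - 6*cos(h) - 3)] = 2*(2*cos(h) + cos(3*h) - 3)*sin(h)/(-2*cos(h)^4 + cos(h)^2 + 6*cos(h) + 3)^2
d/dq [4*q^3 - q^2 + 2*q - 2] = 12*q^2 - 2*q + 2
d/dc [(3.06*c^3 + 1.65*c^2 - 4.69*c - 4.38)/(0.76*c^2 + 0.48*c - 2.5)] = (2.3256*c^4 + 2.9376*c^3 - 18.5936*c^2 - 1.5924*c + 13.8274)/(0.5776*c^4 + 0.7296*c^3 - 3.5696*c^2 - 2.4*c + 6.25)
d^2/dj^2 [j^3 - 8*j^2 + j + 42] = 6*j - 16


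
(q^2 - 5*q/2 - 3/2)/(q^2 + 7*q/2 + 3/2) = (q - 3)/(q + 3)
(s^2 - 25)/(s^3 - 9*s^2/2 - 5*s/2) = 2*(s + 5)/(s*(2*s + 1))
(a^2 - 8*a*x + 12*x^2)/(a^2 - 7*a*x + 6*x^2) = (-a + 2*x)/(-a + x)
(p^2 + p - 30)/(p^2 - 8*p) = (p^2 + p - 30)/(p*(p - 8))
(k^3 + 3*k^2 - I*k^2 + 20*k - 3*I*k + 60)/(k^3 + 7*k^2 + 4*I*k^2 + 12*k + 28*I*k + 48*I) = (k - 5*I)/(k + 4)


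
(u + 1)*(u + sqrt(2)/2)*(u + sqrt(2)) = u^3 + u^2 + 3*sqrt(2)*u^2/2 + u + 3*sqrt(2)*u/2 + 1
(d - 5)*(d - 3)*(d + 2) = d^3 - 6*d^2 - d + 30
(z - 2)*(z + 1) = z^2 - z - 2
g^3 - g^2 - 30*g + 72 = (g - 4)*(g - 3)*(g + 6)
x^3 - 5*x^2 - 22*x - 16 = (x - 8)*(x + 1)*(x + 2)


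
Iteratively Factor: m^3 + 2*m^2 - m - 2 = (m - 1)*(m^2 + 3*m + 2) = (m - 1)*(m + 2)*(m + 1)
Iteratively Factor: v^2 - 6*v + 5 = (v - 5)*(v - 1)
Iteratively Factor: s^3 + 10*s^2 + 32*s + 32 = (s + 2)*(s^2 + 8*s + 16) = (s + 2)*(s + 4)*(s + 4)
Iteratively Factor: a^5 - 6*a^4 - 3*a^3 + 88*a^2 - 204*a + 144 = (a - 3)*(a^4 - 3*a^3 - 12*a^2 + 52*a - 48) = (a - 3)^2*(a^3 - 12*a + 16) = (a - 3)^2*(a + 4)*(a^2 - 4*a + 4) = (a - 3)^2*(a - 2)*(a + 4)*(a - 2)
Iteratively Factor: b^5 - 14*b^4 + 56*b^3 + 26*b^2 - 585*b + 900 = (b - 3)*(b^4 - 11*b^3 + 23*b^2 + 95*b - 300) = (b - 3)*(b + 3)*(b^3 - 14*b^2 + 65*b - 100) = (b - 5)*(b - 3)*(b + 3)*(b^2 - 9*b + 20) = (b - 5)^2*(b - 3)*(b + 3)*(b - 4)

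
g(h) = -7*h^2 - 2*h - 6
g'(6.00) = -86.00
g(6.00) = -270.00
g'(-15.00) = 208.00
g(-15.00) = -1551.00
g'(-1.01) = 12.14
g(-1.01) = -11.12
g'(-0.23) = 1.22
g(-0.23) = -5.91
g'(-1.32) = 16.48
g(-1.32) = -15.56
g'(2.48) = -36.72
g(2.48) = -54.01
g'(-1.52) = 19.28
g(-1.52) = -19.13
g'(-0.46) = 4.44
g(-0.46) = -6.56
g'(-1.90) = 24.60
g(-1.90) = -27.47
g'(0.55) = -9.70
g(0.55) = -9.22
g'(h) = -14*h - 2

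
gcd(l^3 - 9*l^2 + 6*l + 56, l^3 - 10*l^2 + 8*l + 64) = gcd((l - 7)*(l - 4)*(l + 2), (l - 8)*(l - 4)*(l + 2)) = l^2 - 2*l - 8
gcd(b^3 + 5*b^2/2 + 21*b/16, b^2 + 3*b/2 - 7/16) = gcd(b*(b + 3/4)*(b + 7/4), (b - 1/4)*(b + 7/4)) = b + 7/4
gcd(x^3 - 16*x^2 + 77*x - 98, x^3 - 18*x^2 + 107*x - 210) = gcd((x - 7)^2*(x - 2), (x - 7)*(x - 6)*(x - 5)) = x - 7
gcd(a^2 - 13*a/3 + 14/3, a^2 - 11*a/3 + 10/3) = a - 2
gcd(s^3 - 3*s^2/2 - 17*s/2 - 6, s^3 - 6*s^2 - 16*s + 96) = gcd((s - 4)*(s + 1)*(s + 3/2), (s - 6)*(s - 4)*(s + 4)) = s - 4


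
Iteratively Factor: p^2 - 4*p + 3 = (p - 1)*(p - 3)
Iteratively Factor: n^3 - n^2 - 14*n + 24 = (n - 3)*(n^2 + 2*n - 8) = (n - 3)*(n + 4)*(n - 2)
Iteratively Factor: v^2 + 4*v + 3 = (v + 3)*(v + 1)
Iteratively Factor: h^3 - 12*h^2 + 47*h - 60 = (h - 4)*(h^2 - 8*h + 15) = (h - 5)*(h - 4)*(h - 3)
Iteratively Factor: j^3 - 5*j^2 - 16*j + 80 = (j + 4)*(j^2 - 9*j + 20) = (j - 5)*(j + 4)*(j - 4)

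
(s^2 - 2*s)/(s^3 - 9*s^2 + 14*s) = 1/(s - 7)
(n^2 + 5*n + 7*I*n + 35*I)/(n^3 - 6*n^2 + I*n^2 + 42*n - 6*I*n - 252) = (n + 5)/(n^2 - 6*n*(1 + I) + 36*I)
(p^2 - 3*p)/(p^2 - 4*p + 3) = p/(p - 1)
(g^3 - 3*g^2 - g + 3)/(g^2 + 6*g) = (g^3 - 3*g^2 - g + 3)/(g*(g + 6))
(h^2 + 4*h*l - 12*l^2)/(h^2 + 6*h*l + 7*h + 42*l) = (h - 2*l)/(h + 7)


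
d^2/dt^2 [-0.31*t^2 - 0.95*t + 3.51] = -0.620000000000000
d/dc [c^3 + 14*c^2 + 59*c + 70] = 3*c^2 + 28*c + 59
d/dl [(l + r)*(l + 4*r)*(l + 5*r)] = 3*l^2 + 20*l*r + 29*r^2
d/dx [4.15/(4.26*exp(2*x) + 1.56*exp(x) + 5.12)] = (-35.358*exp(x) - 6.474)*exp(x)/(4.26*exp(2*x) + 1.56*exp(x) + 5.12)^2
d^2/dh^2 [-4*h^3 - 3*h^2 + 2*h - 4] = -24*h - 6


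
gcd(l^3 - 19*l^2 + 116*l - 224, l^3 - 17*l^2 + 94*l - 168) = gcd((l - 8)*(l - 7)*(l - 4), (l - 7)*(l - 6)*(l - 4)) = l^2 - 11*l + 28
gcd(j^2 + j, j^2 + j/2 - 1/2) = j + 1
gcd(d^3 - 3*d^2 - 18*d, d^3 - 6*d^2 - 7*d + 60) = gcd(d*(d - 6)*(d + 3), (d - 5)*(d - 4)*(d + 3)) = d + 3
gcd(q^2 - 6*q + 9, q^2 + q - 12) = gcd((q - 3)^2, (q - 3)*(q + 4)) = q - 3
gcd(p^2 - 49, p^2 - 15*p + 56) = p - 7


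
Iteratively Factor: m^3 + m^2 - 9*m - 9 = (m + 1)*(m^2 - 9) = (m + 1)*(m + 3)*(m - 3)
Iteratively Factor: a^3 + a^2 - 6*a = (a)*(a^2 + a - 6) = a*(a - 2)*(a + 3)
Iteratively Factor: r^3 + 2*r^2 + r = (r)*(r^2 + 2*r + 1) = r*(r + 1)*(r + 1)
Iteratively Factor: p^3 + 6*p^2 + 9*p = (p + 3)*(p^2 + 3*p) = p*(p + 3)*(p + 3)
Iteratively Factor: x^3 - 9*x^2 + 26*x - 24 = (x - 3)*(x^2 - 6*x + 8) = (x - 3)*(x - 2)*(x - 4)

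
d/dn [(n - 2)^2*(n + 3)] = (n - 2)*(3*n + 4)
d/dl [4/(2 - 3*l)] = 12/(3*l - 2)^2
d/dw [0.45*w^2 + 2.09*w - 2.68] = 0.9*w + 2.09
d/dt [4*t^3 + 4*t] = 12*t^2 + 4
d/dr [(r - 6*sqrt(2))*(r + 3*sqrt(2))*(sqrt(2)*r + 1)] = 3*sqrt(2)*r^2 - 10*r - 39*sqrt(2)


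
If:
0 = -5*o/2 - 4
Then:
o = -8/5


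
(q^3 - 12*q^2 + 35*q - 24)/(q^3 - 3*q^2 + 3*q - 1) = (q^2 - 11*q + 24)/(q^2 - 2*q + 1)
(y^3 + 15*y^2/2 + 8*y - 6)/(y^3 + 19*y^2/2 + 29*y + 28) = (2*y^2 + 11*y - 6)/(2*y^2 + 15*y + 28)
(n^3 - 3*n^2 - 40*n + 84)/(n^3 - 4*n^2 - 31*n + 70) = (n + 6)/(n + 5)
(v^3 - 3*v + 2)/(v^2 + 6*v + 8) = (v^2 - 2*v + 1)/(v + 4)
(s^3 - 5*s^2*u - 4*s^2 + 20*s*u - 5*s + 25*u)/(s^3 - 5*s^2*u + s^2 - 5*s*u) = (s - 5)/s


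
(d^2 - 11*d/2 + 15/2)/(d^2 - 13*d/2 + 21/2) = (2*d - 5)/(2*d - 7)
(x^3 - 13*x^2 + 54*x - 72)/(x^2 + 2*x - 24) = (x^2 - 9*x + 18)/(x + 6)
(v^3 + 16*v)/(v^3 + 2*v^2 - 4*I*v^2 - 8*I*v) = (v + 4*I)/(v + 2)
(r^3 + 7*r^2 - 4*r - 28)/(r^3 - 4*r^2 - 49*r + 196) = (r^2 - 4)/(r^2 - 11*r + 28)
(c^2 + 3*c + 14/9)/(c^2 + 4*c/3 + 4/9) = (3*c + 7)/(3*c + 2)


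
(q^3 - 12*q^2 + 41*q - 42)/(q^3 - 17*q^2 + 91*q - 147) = (q - 2)/(q - 7)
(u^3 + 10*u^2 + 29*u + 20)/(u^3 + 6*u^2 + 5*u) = (u + 4)/u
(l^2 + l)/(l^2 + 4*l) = (l + 1)/(l + 4)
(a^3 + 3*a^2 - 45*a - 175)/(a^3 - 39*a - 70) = (a + 5)/(a + 2)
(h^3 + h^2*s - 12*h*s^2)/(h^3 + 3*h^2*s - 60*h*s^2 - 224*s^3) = h*(-h + 3*s)/(-h^2 + h*s + 56*s^2)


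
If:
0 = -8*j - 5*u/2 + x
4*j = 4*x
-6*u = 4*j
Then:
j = 0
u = 0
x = 0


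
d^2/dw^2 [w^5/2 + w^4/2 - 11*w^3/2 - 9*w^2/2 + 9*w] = 10*w^3 + 6*w^2 - 33*w - 9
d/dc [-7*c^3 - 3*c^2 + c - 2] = -21*c^2 - 6*c + 1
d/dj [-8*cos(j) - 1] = 8*sin(j)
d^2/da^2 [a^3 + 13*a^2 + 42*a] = 6*a + 26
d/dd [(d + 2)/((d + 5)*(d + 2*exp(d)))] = (-(d + 2)*(d + 5)*(2*exp(d) + 1) - (d + 2)*(d + 2*exp(d)) + (d + 5)*(d + 2*exp(d)))/((d + 5)^2*(d + 2*exp(d))^2)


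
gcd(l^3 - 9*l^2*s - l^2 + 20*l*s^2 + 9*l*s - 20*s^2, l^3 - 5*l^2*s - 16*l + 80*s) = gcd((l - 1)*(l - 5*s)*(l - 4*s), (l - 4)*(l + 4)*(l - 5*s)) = -l + 5*s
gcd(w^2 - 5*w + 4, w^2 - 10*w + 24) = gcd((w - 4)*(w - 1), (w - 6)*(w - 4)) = w - 4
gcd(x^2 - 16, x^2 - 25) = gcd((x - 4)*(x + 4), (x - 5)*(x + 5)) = 1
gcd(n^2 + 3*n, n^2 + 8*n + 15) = n + 3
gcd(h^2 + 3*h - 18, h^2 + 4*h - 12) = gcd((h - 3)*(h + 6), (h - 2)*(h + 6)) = h + 6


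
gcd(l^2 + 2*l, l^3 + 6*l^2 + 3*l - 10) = l + 2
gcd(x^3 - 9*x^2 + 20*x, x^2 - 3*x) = x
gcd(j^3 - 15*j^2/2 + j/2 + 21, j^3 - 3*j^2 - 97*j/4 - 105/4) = j^2 - 11*j/2 - 21/2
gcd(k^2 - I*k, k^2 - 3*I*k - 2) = k - I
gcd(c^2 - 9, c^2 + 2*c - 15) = c - 3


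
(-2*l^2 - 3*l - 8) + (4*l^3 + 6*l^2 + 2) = 4*l^3 + 4*l^2 - 3*l - 6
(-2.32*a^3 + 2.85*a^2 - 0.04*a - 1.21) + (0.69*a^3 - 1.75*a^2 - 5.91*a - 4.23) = -1.63*a^3 + 1.1*a^2 - 5.95*a - 5.44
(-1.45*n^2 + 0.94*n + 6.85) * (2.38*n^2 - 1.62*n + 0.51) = -3.451*n^4 + 4.5862*n^3 + 14.0407*n^2 - 10.6176*n + 3.4935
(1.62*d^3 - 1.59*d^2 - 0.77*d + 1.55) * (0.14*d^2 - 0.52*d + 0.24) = 0.2268*d^5 - 1.065*d^4 + 1.1078*d^3 + 0.2358*d^2 - 0.9908*d + 0.372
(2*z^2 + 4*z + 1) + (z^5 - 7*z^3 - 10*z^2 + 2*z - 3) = z^5 - 7*z^3 - 8*z^2 + 6*z - 2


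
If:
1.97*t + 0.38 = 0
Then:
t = -0.19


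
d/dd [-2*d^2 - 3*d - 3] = -4*d - 3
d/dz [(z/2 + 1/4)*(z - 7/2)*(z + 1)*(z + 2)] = 2*z^3 - 35*z/4 - 45/8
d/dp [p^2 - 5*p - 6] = 2*p - 5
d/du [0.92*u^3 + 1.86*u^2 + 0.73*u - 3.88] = 2.76*u^2 + 3.72*u + 0.73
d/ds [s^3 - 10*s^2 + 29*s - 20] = 3*s^2 - 20*s + 29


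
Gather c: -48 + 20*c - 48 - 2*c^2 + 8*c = -2*c^2 + 28*c - 96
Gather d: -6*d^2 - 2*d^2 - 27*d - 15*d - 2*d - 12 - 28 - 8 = -8*d^2 - 44*d - 48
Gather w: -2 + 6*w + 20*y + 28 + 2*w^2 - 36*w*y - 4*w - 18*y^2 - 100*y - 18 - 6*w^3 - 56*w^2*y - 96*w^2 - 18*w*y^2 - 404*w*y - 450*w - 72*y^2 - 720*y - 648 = -6*w^3 + w^2*(-56*y - 94) + w*(-18*y^2 - 440*y - 448) - 90*y^2 - 800*y - 640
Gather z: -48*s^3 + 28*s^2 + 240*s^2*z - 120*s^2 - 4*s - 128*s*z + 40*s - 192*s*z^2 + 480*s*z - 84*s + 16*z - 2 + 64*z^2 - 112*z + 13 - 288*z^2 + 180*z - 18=-48*s^3 - 92*s^2 - 48*s + z^2*(-192*s - 224) + z*(240*s^2 + 352*s + 84) - 7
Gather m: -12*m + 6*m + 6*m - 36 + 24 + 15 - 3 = 0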